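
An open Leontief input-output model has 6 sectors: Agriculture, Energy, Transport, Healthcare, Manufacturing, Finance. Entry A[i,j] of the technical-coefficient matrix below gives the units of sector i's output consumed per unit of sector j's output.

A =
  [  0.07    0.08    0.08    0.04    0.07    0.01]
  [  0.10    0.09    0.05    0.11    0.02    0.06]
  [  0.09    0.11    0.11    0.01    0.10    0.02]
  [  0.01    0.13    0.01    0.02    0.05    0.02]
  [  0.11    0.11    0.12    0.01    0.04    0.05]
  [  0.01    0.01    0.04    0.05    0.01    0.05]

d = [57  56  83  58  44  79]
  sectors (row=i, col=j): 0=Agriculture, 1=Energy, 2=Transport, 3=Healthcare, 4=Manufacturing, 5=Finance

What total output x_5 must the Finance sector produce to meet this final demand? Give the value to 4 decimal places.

Form M = I − A:
  [  0.93   -0.08   -0.08   -0.04   -0.07   -0.01]
  [ -0.10    0.91   -0.05   -0.11   -0.02   -0.06]
  [ -0.09   -0.11    0.89   -0.01   -0.10   -0.02]
  [ -0.01   -0.13   -0.01    0.98   -0.05   -0.02]
  [ -0.11   -0.11   -0.12   -0.01    0.96   -0.05]
  [ -0.01   -0.01   -0.04   -0.05   -0.01    0.95]
Leontief inverse L = M⁻¹:
  [  1.1146    0.1346    0.1234    0.0644    0.1006    0.0295]
  [  0.1407    1.1493    0.0894    0.1403    0.0517    0.0816]
  [  0.1495    0.1776    1.1683    0.0417    0.1389    0.0456]
  [  0.0404    0.1651    0.0350    1.0435    0.0648    0.0370]
  [  0.1642    0.1727    0.1736    0.0426    1.0783    0.0739]
  [  0.0234    0.0315    0.0551    0.0593    0.0222    1.0584]
Total output x = L · d:
  x_0 = 1.1146·57 + 0.1346·56 + 0.1234·83 + 0.0644·58 + 0.1006·44 + 0.0295·79 = 91.7955
  x_1 = 0.1407·57 + 1.1493·56 + 0.0894·83 + 0.1403·58 + 0.0517·44 + 0.0816·79 = 96.6665
  x_2 = 0.1495·57 + 0.1776·56 + 1.1683·83 + 0.0417·58 + 0.1389·44 + 0.0456·79 = 127.5690
  x_3 = 0.0404·57 + 0.1651·56 + 0.0350·83 + 1.0435·58 + 0.0648·44 + 0.0370·79 = 80.7493
  x_4 = 0.1642·57 + 0.1727·56 + 0.1736·83 + 0.0426·58 + 1.0783·44 + 0.0739·79 = 89.1997
  x_5 = 0.0234·57 + 0.0315·56 + 0.0551·83 + 0.0593·58 + 0.0222·44 + 1.0584·79 = 95.7019

95.7019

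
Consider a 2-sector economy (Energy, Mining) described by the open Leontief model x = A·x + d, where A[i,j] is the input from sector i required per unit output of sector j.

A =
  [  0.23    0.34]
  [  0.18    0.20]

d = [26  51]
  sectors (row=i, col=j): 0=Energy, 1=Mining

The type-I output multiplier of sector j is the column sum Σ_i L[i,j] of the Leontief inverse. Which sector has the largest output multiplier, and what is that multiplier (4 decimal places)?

Form M = I − A:
  [  0.77   -0.34]
  [ -0.18    0.80]
Leontief inverse L = M⁻¹:
  [  1.4420    0.6128]
  [  0.3244    1.3879]
Total output x = L · d:
  x_0 = 1.4420·26 + 0.6128·51 = 68.7455
  x_1 = 0.3244·26 + 1.3879·51 = 79.2177
Output multipliers (column sums of L):
  Energy: 1.7664
  Mining: 2.0007

Mining (2.0007)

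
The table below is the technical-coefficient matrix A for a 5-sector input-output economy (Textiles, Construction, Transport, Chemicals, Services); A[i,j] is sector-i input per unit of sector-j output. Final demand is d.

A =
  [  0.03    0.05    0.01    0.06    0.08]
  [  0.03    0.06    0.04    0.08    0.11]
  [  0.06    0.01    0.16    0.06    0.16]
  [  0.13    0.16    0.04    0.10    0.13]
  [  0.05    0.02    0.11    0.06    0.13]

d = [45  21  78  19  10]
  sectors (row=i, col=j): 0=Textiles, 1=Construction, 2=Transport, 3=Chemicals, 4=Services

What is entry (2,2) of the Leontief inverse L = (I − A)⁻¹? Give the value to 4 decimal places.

Form M = I − A:
  [  0.97   -0.05   -0.01   -0.06   -0.08]
  [ -0.03    0.94   -0.04   -0.08   -0.11]
  [ -0.06   -0.01    0.84   -0.06   -0.16]
  [ -0.13   -0.16   -0.04    0.90   -0.13]
  [ -0.05   -0.02   -0.11   -0.06    0.87]
Leontief inverse L = M⁻¹:
  [  1.0537    0.0741    0.0368    0.0877    0.1261]
  [  0.0638    1.0920    0.0815    0.1185    0.1766]
  [  0.1057    0.0430    1.2329    0.1103    0.2584]
  [  0.1809    0.2139    0.0987    1.1645    0.2358]
  [  0.0879    0.0495    0.1667    0.1020    1.2097]
Total output x = L · d:
  x_0 = 1.0537·45 + 0.0741·21 + 0.0368·78 + 0.0877·19 + 0.1261·10 = 54.7685
  x_1 = 0.0638·45 + 1.0920·21 + 0.0815·78 + 0.1185·19 + 0.1766·10 = 36.1826
  x_2 = 0.1057·45 + 0.0430·21 + 1.2329·78 + 0.1103·19 + 0.2584·10 = 106.5019
  x_3 = 0.1809·45 + 0.2139·21 + 0.0987·78 + 1.1645·19 + 0.2358·10 = 44.8146
  x_4 = 0.0879·45 + 0.0495·21 + 0.1667·78 + 0.1020·19 + 1.2097·10 = 32.0301

L[2,2] = 1.2329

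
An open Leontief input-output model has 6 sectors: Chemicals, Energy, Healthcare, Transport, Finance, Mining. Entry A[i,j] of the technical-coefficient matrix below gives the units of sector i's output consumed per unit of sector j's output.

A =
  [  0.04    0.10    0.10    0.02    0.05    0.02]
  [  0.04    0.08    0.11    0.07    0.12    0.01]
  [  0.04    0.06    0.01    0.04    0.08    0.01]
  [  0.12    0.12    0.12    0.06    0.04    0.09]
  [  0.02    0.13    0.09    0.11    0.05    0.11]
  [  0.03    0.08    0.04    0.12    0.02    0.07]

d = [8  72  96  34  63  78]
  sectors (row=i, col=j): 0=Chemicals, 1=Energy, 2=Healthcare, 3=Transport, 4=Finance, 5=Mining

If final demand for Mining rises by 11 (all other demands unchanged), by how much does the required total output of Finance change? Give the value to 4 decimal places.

Form M = I − A:
  [  0.96   -0.10   -0.10   -0.02   -0.05   -0.02]
  [ -0.04    0.92   -0.11   -0.07   -0.12   -0.01]
  [ -0.04   -0.06    0.99   -0.04   -0.08   -0.01]
  [ -0.12   -0.12   -0.12    0.94   -0.04   -0.09]
  [ -0.02   -0.13   -0.09   -0.11    0.95   -0.11]
  [ -0.03   -0.08   -0.04   -0.12   -0.02    0.93]
Leontief inverse L = M⁻¹:
  [  1.0638    0.1484    0.1405    0.0555    0.0898    0.0420]
  [  0.0749    1.1497    0.1672    0.1202    0.1693    0.0474]
  [  0.0600    0.1021    1.0472    0.0703    0.1079    0.0332]
  [  0.1621    0.2009    0.1884    1.1182    0.0995    0.1277]
  [  0.0647    0.2094    0.1575    0.1726    1.1062    0.1529]
  [  0.0656    0.1385    0.0917    0.1632    0.0587    1.1019]
Total output x = L · d:
  x_0 = 1.0638·8 + 0.1484·72 + 0.1405·96 + 0.0555·34 + 0.0898·63 + 0.0420·78 = 43.5044
  x_1 = 0.0749·8 + 1.1497·72 + 0.1672·96 + 0.1202·34 + 0.1693·63 + 0.0474·78 = 117.8825
  x_2 = 0.0600·8 + 0.1021·72 + 1.0472·96 + 0.0703·34 + 0.1079·63 + 0.0332·78 = 120.1397
  x_3 = 0.1621·8 + 0.2009·72 + 0.1884·96 + 1.1182·34 + 0.0995·63 + 0.1277·78 = 88.1017
  x_4 = 0.0647·8 + 0.2094·72 + 0.1575·96 + 0.1726·34 + 1.1062·63 + 0.1529·78 = 118.2028
  x_5 = 0.0656·8 + 0.1385·72 + 0.0917·96 + 0.1632·34 + 0.0587·63 + 1.1019·78 = 114.4920
Δx_4 = L[4,5] · Δd_5 = 0.1529 · 11 = 1.6818

1.6818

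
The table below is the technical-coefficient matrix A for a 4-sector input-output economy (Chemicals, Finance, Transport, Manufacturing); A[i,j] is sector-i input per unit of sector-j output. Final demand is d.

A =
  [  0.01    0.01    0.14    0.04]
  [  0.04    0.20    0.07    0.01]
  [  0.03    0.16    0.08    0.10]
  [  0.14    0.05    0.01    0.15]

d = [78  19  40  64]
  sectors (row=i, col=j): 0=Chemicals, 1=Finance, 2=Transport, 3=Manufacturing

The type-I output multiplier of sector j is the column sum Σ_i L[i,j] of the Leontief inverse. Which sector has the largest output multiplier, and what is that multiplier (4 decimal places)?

Form M = I − A:
  [  0.99   -0.01   -0.14   -0.04]
  [ -0.04    0.80   -0.07   -0.01]
  [ -0.03   -0.16    0.92   -0.10]
  [ -0.14   -0.05   -0.01    0.85]
Leontief inverse L = M⁻¹:
  [  1.0265    0.0492    0.1607    0.0678]
  [  0.0590    1.2739    0.1062    0.0303]
  [  0.0626    0.2325    1.1157    0.1369]
  [  0.1733    0.0858    0.0458    1.1910]
Total output x = L · d:
  x_0 = 1.0265·78 + 0.0492·19 + 0.1607·40 + 0.0678·64 = 91.7720
  x_1 = 0.0590·78 + 1.2739·19 + 0.1062·40 + 0.0303·64 = 34.9888
  x_2 = 0.0626·78 + 0.2325·19 + 1.1157·40 + 0.1369·64 = 62.6868
  x_3 = 0.1733·78 + 0.0858·19 + 0.0458·40 + 1.1910·64 = 93.2052
Output multipliers (column sums of L):
  Chemicals: 1.3214
  Finance: 1.6413
  Transport: 1.4284
  Manufacturing: 1.4260

Finance (1.6413)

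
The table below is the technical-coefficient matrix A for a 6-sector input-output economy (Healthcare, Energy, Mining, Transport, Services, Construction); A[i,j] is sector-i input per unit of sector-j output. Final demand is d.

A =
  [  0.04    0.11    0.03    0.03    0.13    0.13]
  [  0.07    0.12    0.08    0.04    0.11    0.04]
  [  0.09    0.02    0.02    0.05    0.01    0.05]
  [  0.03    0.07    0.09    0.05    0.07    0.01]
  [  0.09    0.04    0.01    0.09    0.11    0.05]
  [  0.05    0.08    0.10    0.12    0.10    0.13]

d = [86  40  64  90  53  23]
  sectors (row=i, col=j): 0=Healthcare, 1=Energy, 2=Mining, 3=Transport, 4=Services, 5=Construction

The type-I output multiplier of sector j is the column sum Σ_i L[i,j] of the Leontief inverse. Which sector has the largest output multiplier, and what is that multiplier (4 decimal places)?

Services (1.9164)

Form M = I − A:
  [  0.96   -0.11   -0.03   -0.03   -0.13   -0.13]
  [ -0.07    0.88   -0.08   -0.04   -0.11   -0.04]
  [ -0.09   -0.02    0.98   -0.05   -0.01   -0.05]
  [ -0.03   -0.07   -0.09    0.95   -0.07   -0.01]
  [ -0.09   -0.04   -0.01   -0.09    0.89   -0.05]
  [ -0.05   -0.08   -0.10   -0.12   -0.10    0.87]
Leontief inverse L = M⁻¹:
  [  1.0938    0.1723    0.0772    0.0896    0.2102    0.1889]
  [  0.1216    1.1778    0.1191    0.0884    0.1818    0.0906]
  [  0.1132    0.0538    1.0443    0.0761    0.0502    0.0832]
  [  0.0650    0.1055    0.1151    1.0810    0.1134    0.0401]
  [  0.1302    0.0900    0.0453    0.1337    1.1755    0.0953]
  [  0.1110    0.1493    0.1565    0.1865    0.1853    1.1947]
Total output x = L · d:
  x_0 = 1.0938·86 + 0.1723·40 + 0.0772·64 + 0.0896·90 + 0.2102·53 + 0.1889·23 = 129.4577
  x_1 = 0.1216·86 + 1.1778·40 + 0.1191·64 + 0.0884·90 + 0.1818·53 + 0.0906·23 = 84.8615
  x_2 = 0.1132·86 + 0.0538·40 + 1.0443·64 + 0.0761·90 + 0.0502·53 + 0.0832·23 = 90.1442
  x_3 = 0.0650·86 + 0.1055·40 + 0.1151·64 + 1.0810·90 + 0.1134·53 + 0.0401·23 = 121.3983
  x_4 = 0.1302·86 + 0.0900·40 + 0.0453·64 + 0.1337·90 + 1.1755·53 + 0.0953·23 = 94.2177
  x_5 = 0.1110·86 + 0.1493·40 + 0.1565·64 + 0.1865·90 + 0.1853·53 + 1.1947·23 = 79.6158
Output multipliers (column sums of L):
  Healthcare: 1.6348
  Energy: 1.7488
  Mining: 1.5575
  Transport: 1.6552
  Services: 1.9164
  Construction: 1.6928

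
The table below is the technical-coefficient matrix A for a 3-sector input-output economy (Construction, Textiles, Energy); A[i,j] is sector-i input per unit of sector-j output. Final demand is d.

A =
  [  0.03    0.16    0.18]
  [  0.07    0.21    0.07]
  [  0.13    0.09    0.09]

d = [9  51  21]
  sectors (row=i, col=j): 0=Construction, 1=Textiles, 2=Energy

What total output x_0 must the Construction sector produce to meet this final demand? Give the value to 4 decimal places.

Form M = I − A:
  [  0.97   -0.16   -0.18]
  [ -0.07    0.79   -0.07]
  [ -0.13   -0.09    0.91]
Leontief inverse L = M⁻¹:
  [  1.0798    0.2452    0.2324]
  [  0.1103    1.3021    0.1220]
  [  0.1652    0.1638    1.1442]
Total output x = L · d:
  x_0 = 1.0798·9 + 0.2452·51 + 0.2324·21 = 27.1028
  x_1 = 0.1103·9 + 1.3021·51 + 0.1220·21 = 69.9594
  x_2 = 0.1652·9 + 0.1638·51 + 1.1442·21 = 33.8678

27.1028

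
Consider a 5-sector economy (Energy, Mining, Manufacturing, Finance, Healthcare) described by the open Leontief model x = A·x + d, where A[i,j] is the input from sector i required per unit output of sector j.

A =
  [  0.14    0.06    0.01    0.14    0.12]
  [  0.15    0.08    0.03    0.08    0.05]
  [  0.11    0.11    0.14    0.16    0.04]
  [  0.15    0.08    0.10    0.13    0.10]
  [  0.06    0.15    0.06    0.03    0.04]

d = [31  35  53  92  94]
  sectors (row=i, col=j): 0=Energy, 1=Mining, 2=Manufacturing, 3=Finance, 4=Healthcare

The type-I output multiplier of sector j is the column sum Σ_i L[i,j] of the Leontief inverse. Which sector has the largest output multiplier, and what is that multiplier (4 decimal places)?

Form M = I − A:
  [  0.86   -0.06   -0.01   -0.14   -0.12]
  [ -0.15    0.92   -0.03   -0.08   -0.05]
  [ -0.11   -0.11    0.86   -0.16   -0.04]
  [ -0.15   -0.08   -0.10    0.87   -0.10]
  [ -0.06   -0.15   -0.06   -0.03    0.96]
Leontief inverse L = M⁻¹:
  [  1.2483    0.1396    0.0595    0.2312    0.1899]
  [  0.2439    1.1430    0.0691    0.1608    0.1096]
  [  0.2500    0.2065    1.2148    0.2868    0.1225]
  [  0.2825    0.1765    0.1672    1.2481    0.1815]
  [  0.1406    0.2057    0.0957    0.0965    1.0840]
Total output x = L · d:
  x_0 = 1.2483·31 + 0.1396·35 + 0.0595·53 + 0.2312·92 + 0.1899·94 = 85.8577
  x_1 = 0.2439·31 + 1.1430·35 + 0.0691·53 + 0.1608·92 + 0.1096·94 = 76.3283
  x_2 = 0.2500·31 + 0.2065·35 + 1.2148·53 + 0.2868·92 + 0.1225·94 = 117.2642
  x_3 = 0.2825·31 + 0.1765·35 + 0.1672·53 + 1.2481·92 + 0.1815·94 = 155.6916
  x_4 = 0.1406·31 + 0.2057·35 + 0.0957·53 + 0.0965·92 + 1.0840·94 = 127.4035
Output multipliers (column sums of L):
  Energy: 2.1653
  Mining: 1.8713
  Manufacturing: 1.6063
  Finance: 2.0235
  Healthcare: 1.6875

Energy (2.1653)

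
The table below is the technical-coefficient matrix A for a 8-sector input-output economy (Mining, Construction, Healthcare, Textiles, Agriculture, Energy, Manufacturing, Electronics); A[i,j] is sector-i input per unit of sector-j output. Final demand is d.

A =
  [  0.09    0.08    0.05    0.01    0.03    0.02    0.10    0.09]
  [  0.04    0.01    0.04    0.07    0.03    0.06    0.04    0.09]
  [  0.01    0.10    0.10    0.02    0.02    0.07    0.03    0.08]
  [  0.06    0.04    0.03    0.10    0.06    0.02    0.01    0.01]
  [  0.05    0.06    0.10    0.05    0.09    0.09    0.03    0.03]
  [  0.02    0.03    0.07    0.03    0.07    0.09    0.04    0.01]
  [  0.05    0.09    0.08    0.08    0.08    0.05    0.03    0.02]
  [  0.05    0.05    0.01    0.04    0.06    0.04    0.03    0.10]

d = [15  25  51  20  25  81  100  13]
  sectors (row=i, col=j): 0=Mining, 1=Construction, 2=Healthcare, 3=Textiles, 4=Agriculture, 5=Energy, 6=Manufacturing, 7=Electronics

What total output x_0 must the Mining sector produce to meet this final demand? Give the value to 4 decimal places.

Form M = I − A:
  [  0.91   -0.08   -0.05   -0.01   -0.03   -0.02   -0.10   -0.09]
  [ -0.04    0.99   -0.04   -0.07   -0.03   -0.06   -0.04   -0.09]
  [ -0.01   -0.10    0.90   -0.02   -0.02   -0.07   -0.03   -0.08]
  [ -0.06   -0.04   -0.03    0.90   -0.06   -0.02   -0.01   -0.01]
  [ -0.05   -0.06   -0.10   -0.05    0.91   -0.09   -0.03   -0.03]
  [ -0.02   -0.03   -0.07   -0.03   -0.07    0.91   -0.04   -0.01]
  [ -0.05   -0.09   -0.08   -0.08   -0.08   -0.05    0.97   -0.02]
  [ -0.05   -0.05   -0.01   -0.04   -0.06   -0.04   -0.03    0.90]
Leontief inverse L = M⁻¹:
  [  1.1294    0.1286    0.0966    0.0490    0.0728    0.0626    0.1344    0.1410]
  [  0.0695    1.0463    0.0754    0.1018    0.0662    0.0940    0.0635    0.1241]
  [  0.0377    0.1388    1.1426    0.0540    0.0563    0.1131    0.0557    0.1242]
  [  0.0882    0.0709    0.0628    1.1301    0.0902    0.0486    0.0316    0.0383]
  [  0.0855    0.1089    0.1562    0.0896    1.1360    0.1421    0.0624    0.0752]
  [  0.0442    0.0656    0.1128    0.0589    0.1049    1.1297    0.0624    0.0391]
  [  0.0861    0.1351    0.1310    0.1215    0.1231    0.0968    1.0604    0.0639]
  [  0.0815    0.0847    0.0448    0.0719    0.0969    0.0750    0.0553    1.1378]
Total output x = L · d:
  x_0 = 1.1294·15 + 0.1286·25 + 0.0966·51 + 0.0490·20 + 0.0728·25 + 0.0626·81 + 0.1344·100 + 0.1410·13 = 48.2263
  x_1 = 0.0695·15 + 1.0463·25 + 0.0754·51 + 0.1018·20 + 0.0662·25 + 0.0940·81 + 0.0635·100 + 0.1241·13 = 50.3162
  x_2 = 0.0377·15 + 0.1388·25 + 1.1426·51 + 0.0540·20 + 0.0563·25 + 0.1131·81 + 0.0557·100 + 0.1242·13 = 81.1470
  x_3 = 0.0882·15 + 0.0709·25 + 0.0628·51 + 1.1301·20 + 0.0902·25 + 0.0486·81 + 0.0316·100 + 0.0383·13 = 38.7458
  x_4 = 0.0855·15 + 0.1089·25 + 0.1562·51 + 0.0896·20 + 1.1360·25 + 0.1421·81 + 0.0624·100 + 0.0752·13 = 60.8966
  x_5 = 0.0442·15 + 0.0656·25 + 0.1128·51 + 0.0589·20 + 0.1049·25 + 1.1297·81 + 0.0624·100 + 0.0391·13 = 110.1112
  x_6 = 0.0861·15 + 0.1351·25 + 0.1310·51 + 0.1215·20 + 0.1231·25 + 0.0968·81 + 1.0604·100 + 0.0639·13 = 131.5733
  x_7 = 0.0815·15 + 0.0847·25 + 0.0448·51 + 0.0719·20 + 0.0969·25 + 0.0750·81 + 0.0553·100 + 1.1378·13 = 35.8821

48.2263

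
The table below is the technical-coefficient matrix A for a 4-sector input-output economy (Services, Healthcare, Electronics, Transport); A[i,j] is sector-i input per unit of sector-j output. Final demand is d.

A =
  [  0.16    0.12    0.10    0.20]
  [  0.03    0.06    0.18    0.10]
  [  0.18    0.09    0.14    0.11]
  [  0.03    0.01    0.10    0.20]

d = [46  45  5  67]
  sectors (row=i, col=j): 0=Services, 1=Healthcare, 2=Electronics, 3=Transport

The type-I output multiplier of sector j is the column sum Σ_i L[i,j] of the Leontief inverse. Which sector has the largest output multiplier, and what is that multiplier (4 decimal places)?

Form M = I − A:
  [  0.84   -0.12   -0.10   -0.20]
  [ -0.03    0.94   -0.18   -0.10]
  [ -0.18   -0.09    0.86   -0.11]
  [ -0.03   -0.01   -0.10    0.80]
Leontief inverse L = M⁻¹:
  [  1.2593    0.1866    0.2284    0.3696]
  [  0.1038    1.1047    0.2666    0.2007]
  [  0.2852    0.1599    1.2602    0.2646]
  [  0.0842    0.0408    0.1694    1.2994]
Total output x = L · d:
  x_0 = 1.2593·46 + 0.1866·45 + 0.2284·5 + 0.3696·67 = 92.2252
  x_1 = 0.1038·46 + 1.1047·45 + 0.2666·5 + 0.2007·67 = 69.2655
  x_2 = 0.2852·46 + 0.1599·45 + 1.2602·5 + 0.2646·67 = 44.3399
  x_3 = 0.0842·46 + 0.0408·45 + 0.1694·5 + 1.2994·67 = 93.6167
Output multipliers (column sums of L):
  Services: 1.7324
  Healthcare: 1.4920
  Electronics: 1.9247
  Transport: 2.1342

Transport (2.1342)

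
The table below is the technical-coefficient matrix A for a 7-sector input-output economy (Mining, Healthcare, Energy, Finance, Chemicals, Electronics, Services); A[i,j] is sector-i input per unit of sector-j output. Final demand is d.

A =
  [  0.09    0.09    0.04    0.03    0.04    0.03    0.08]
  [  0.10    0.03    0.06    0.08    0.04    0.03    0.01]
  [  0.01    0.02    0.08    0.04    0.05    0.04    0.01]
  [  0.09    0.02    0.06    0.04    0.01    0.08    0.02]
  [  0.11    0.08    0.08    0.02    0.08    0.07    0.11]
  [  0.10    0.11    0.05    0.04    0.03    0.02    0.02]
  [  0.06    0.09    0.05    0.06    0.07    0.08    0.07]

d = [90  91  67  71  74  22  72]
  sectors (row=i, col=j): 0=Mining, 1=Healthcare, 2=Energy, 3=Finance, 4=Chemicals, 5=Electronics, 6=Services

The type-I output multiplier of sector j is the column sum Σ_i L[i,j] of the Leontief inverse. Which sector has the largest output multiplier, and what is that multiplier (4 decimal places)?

Mining (1.9098)

Form M = I − A:
  [  0.91   -0.09   -0.04   -0.03   -0.04   -0.03   -0.08]
  [ -0.10    0.97   -0.06   -0.08   -0.04   -0.03   -0.01]
  [ -0.01   -0.02    0.92   -0.04   -0.05   -0.04   -0.01]
  [ -0.09   -0.02   -0.06    0.96   -0.01   -0.08   -0.02]
  [ -0.11   -0.08   -0.08   -0.02    0.92   -0.07   -0.11]
  [ -0.10   -0.11   -0.05   -0.04   -0.03    0.98   -0.02]
  [ -0.06   -0.09   -0.05   -0.06   -0.07   -0.08    0.93]
Leontief inverse L = M⁻¹:
  [  1.1430    0.1321    0.0778    0.0610    0.0708    0.0614    0.1116]
  [  0.1443    1.0633    0.0928    0.1029    0.0632    0.0566    0.0358]
  [  0.0389    0.0423    1.1057    0.0563    0.0682    0.0592    0.0262]
  [  0.1294    0.0536    0.0888    1.0613    0.0308    0.1014    0.0413]
  [  0.1816    0.1408    0.1334    0.0608    1.1244    0.1133    0.1553]
  [  0.1482    0.1443    0.0845    0.0678    0.0556    1.0461    0.0457]
  [  0.1246    0.1402    0.0965    0.0958    0.1058    0.1177    1.1056]
Total output x = L · d:
  x_0 = 1.1430·90 + 0.1321·91 + 0.0778·67 + 0.0610·71 + 0.0708·74 + 0.0614·22 + 0.1116·72 = 139.0525
  x_1 = 0.1443·90 + 1.0633·91 + 0.0928·67 + 0.1029·71 + 0.0632·74 + 0.0566·22 + 0.0358·72 = 131.7681
  x_2 = 0.0389·90 + 0.0423·91 + 1.1057·67 + 0.0563·71 + 0.0682·74 + 0.0592·22 + 0.0262·72 = 93.6632
  x_3 = 0.1294·90 + 0.0536·91 + 0.0888·67 + 1.0613·71 + 0.0308·74 + 0.1014·22 + 0.0413·72 = 105.3095
  x_4 = 0.1816·90 + 0.1408·91 + 0.1334·67 + 0.0608·71 + 1.1244·74 + 0.1133·22 + 0.1553·72 = 139.2932
  x_5 = 0.1482·90 + 0.1443·91 + 0.0845·67 + 0.0678·71 + 0.0556·74 + 1.0461·22 + 0.0457·72 = 67.3664
  x_6 = 0.1246·90 + 0.1402·91 + 0.0965·67 + 0.0958·71 + 0.1058·74 + 0.1177·22 + 1.1056·72 = 127.2514
Output multipliers (column sums of L):
  Mining: 1.9098
  Healthcare: 1.7166
  Energy: 1.6795
  Finance: 1.5059
  Chemicals: 1.5188
  Electronics: 1.5556
  Services: 1.5215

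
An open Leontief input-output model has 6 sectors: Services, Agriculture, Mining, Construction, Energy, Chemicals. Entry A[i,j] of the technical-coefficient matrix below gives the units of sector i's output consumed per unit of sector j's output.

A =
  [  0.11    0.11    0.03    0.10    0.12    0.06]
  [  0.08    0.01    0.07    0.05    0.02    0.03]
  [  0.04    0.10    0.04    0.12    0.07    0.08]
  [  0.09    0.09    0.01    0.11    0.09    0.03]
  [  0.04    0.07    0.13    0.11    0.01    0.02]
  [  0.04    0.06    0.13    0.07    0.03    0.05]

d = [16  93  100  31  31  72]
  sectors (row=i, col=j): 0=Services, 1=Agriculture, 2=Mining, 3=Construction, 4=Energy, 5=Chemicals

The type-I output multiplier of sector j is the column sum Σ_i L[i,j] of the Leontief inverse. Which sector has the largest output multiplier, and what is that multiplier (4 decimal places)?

Form M = I − A:
  [  0.89   -0.11   -0.03   -0.10   -0.12   -0.06]
  [ -0.08    0.99   -0.07   -0.05   -0.02   -0.03]
  [ -0.04   -0.10    0.96   -0.12   -0.07   -0.08]
  [ -0.09   -0.09   -0.01    0.89   -0.09   -0.03]
  [ -0.04   -0.07   -0.13   -0.11    0.99   -0.02]
  [ -0.04   -0.06   -0.13   -0.07   -0.03    0.95]
Leontief inverse L = M⁻¹:
  [  1.1736    0.1738    0.0875    0.1822    0.1714    0.0963]
  [  0.1127    1.0477    0.0950    0.0948    0.0517    0.0523]
  [  0.0915    0.1517    1.0876    0.1879    0.1115    0.1104]
  [  0.1425    0.1409    0.0527    1.1755    0.1325    0.0578]
  [  0.0849    0.1189    0.1623    0.1720    1.0514    0.0504]
  [  0.0822    0.1084    0.1675    0.1314    0.0687    1.0810]
Total output x = L · d:
  x_0 = 1.1736·16 + 0.1738·93 + 0.0875·100 + 0.1822·31 + 0.1714·31 + 0.0963·72 = 61.5871
  x_1 = 0.1127·16 + 1.0477·93 + 0.0950·100 + 0.0948·31 + 0.0517·31 + 0.0523·72 = 117.0444
  x_2 = 0.0915·16 + 0.1517·93 + 1.0876·100 + 0.1879·31 + 0.1115·31 + 0.1104·72 = 141.5624
  x_3 = 0.1425·16 + 0.1409·93 + 0.0527·100 + 1.1755·31 + 0.1325·31 + 0.0578·72 = 65.3657
  x_4 = 0.0849·16 + 0.1189·93 + 0.1623·100 + 0.1720·31 + 1.0514·31 + 0.0504·72 = 70.1955
  x_5 = 0.0822·16 + 0.1084·93 + 0.1675·100 + 0.1314·31 + 0.0687·31 + 1.0810·72 = 112.1797
Output multipliers (column sums of L):
  Services: 1.6874
  Agriculture: 1.7412
  Mining: 1.6527
  Construction: 1.9439
  Energy: 1.5873
  Chemicals: 1.4482

Construction (1.9439)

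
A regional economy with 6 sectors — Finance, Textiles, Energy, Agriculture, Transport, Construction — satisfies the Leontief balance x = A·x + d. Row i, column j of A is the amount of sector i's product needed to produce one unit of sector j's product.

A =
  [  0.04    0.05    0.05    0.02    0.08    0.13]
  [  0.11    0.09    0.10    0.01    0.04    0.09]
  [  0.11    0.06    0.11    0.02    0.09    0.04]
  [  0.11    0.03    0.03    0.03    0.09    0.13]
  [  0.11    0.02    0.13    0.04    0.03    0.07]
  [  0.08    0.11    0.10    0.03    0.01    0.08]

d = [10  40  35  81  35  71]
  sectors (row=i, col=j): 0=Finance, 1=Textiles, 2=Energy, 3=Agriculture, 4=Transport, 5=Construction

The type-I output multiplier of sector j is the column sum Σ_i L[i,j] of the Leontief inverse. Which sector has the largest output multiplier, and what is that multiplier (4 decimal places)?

Finance (1.9280)

Form M = I − A:
  [  0.96   -0.05   -0.05   -0.02   -0.08   -0.13]
  [ -0.11    0.91   -0.10   -0.01   -0.04   -0.09]
  [ -0.11   -0.06    0.89   -0.02   -0.09   -0.04]
  [ -0.11   -0.03   -0.03    0.97   -0.09   -0.13]
  [ -0.11   -0.02   -0.13   -0.04    0.97   -0.07]
  [ -0.08   -0.11   -0.10   -0.03   -0.01    0.92]
Leontief inverse L = M⁻¹:
  [  1.0968    0.0931    0.1098    0.0360    0.1097    0.1823]
  [  0.1752    1.1409    0.1681    0.0269    0.0812    0.1536]
  [  0.1747    0.1036    1.1770    0.0375    0.1324    0.1014]
  [  0.1700    0.0762    0.0934    1.0483    0.1251    0.1932]
  [  0.1687    0.0626    0.1893    0.0562    1.0715    0.1277]
  [  0.1427    0.1589    0.1627    0.0452    0.0494    1.1399]
Total output x = L · d:
  x_0 = 1.0968·10 + 0.0931·40 + 0.1098·35 + 0.0360·81 + 0.1097·35 + 0.1823·71 = 38.2362
  x_1 = 0.1752·10 + 1.1409·40 + 0.1681·35 + 0.0269·81 + 0.0812·35 + 0.1536·71 = 69.1993
  x_2 = 0.1747·10 + 0.1036·40 + 1.1770·35 + 0.0375·81 + 0.1324·35 + 0.1014·71 = 61.9595
  x_3 = 0.1700·10 + 0.0762·40 + 0.0934·35 + 1.0483·81 + 0.1251·35 + 0.1932·71 = 111.0191
  x_4 = 0.1687·10 + 0.0626·40 + 0.1893·35 + 0.0562·81 + 1.0715·35 + 0.1277·71 = 61.9294
  x_5 = 0.1427·10 + 0.1589·40 + 0.1627·35 + 0.0452·81 + 0.0494·35 + 1.1399·71 = 99.8007
Output multipliers (column sums of L):
  Finance: 1.9280
  Textiles: 1.6353
  Energy: 1.9003
  Agriculture: 1.2501
  Transport: 1.5692
  Construction: 1.8980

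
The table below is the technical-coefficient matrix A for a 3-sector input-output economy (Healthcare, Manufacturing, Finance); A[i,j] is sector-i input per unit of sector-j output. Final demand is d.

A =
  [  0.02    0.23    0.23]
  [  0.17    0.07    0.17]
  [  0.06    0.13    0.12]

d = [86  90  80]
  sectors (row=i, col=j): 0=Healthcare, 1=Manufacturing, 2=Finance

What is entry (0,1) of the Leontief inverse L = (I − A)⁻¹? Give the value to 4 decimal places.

L[0,1] = 0.3201

Form M = I − A:
  [  0.98   -0.23   -0.23]
  [ -0.17    0.93   -0.17]
  [ -0.06   -0.13    0.88]
Leontief inverse L = M⁻¹:
  [  1.0973    0.3201    0.3486]
  [  0.2202    1.1693    0.2834]
  [  0.1073    0.1946    1.2020]
Total output x = L · d:
  x_0 = 1.0973·86 + 0.3201·90 + 0.3486·80 = 151.0657
  x_1 = 0.2202·86 + 1.1693·90 + 0.2834·80 = 146.8546
  x_2 = 0.1073·86 + 0.1946·90 + 1.2020·80 = 122.9034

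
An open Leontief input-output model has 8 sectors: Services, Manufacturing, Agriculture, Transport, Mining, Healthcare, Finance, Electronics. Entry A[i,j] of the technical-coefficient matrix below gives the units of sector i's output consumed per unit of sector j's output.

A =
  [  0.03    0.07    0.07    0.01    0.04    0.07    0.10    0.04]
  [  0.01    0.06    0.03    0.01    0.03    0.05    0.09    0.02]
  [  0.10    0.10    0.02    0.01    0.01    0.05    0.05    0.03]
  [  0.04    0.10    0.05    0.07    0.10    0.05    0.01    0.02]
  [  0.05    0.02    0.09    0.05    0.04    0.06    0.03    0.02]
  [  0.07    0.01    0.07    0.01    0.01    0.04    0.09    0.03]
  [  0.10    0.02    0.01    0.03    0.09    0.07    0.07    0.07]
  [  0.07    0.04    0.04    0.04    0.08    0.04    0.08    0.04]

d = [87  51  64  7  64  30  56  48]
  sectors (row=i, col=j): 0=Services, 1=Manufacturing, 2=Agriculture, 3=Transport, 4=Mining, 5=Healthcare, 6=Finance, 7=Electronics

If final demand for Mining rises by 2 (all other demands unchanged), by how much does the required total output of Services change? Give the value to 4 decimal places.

0.1450

Form M = I − A:
  [  0.97   -0.07   -0.07   -0.01   -0.04   -0.07   -0.10   -0.04]
  [ -0.01    0.94   -0.03   -0.01   -0.03   -0.05   -0.09   -0.02]
  [ -0.10   -0.10    0.98   -0.01   -0.01   -0.05   -0.05   -0.03]
  [ -0.04   -0.10   -0.05    0.93   -0.10   -0.05   -0.01   -0.02]
  [ -0.05   -0.02   -0.09   -0.05    0.96   -0.06   -0.03   -0.02]
  [ -0.07   -0.01   -0.07   -0.01   -0.01    0.96   -0.09   -0.03]
  [ -0.10   -0.02   -0.01   -0.03   -0.09   -0.07    0.93   -0.07]
  [ -0.07   -0.04   -0.04   -0.04   -0.08   -0.04   -0.08    0.96]
Leontief inverse L = M⁻¹:
  [  1.0752    0.1022    0.0999    0.0265    0.0725    0.1085    0.1497    0.0664]
  [  0.0413    1.0809    0.0505    0.0220    0.0540    0.0772    0.1245    0.0389]
  [  0.1319    0.1296    1.0474    0.0223    0.0371    0.0836    0.0970    0.0519]
  [  0.0769    0.1374    0.0859    1.0900    0.1313    0.0879    0.0542    0.0409]
  [  0.0868    0.0527    0.1179    0.0650    1.0656    0.0918    0.0682    0.0398]
  [  0.1073    0.0375    0.0933    0.0225    0.0366    1.0714    0.1298    0.0523]
  [  0.1454    0.0536    0.0499    0.0512    0.1282    0.1126    1.1228    0.0979]
  [  0.1126    0.0740    0.0745    0.0598    0.1156    0.0800    0.1271    1.0656]
Total output x = L · d:
  x_0 = 1.0752·87 + 0.1022·51 + 0.0999·64 + 0.0265·7 + 0.0725·64 + 0.1085·30 + 0.1497·56 + 0.0664·48 = 124.8014
  x_1 = 0.0413·87 + 1.0809·51 + 0.0505·64 + 0.0220·7 + 0.0540·64 + 0.0772·30 + 0.1245·56 + 0.0389·48 = 76.7156
  x_2 = 0.1319·87 + 0.1296·51 + 1.0474·64 + 0.0223·7 + 0.0371·64 + 0.0836·30 + 0.0970·56 + 0.0519·48 = 98.0821
  x_3 = 0.0769·87 + 0.1374·51 + 0.0859·64 + 1.0900·7 + 0.1313·64 + 0.0879·30 + 0.0542·56 + 0.0409·48 = 42.8592
  x_4 = 0.0868·87 + 0.0527·51 + 0.1179·64 + 0.0650·7 + 1.0656·64 + 0.0918·30 + 0.0682·56 + 0.0398·48 = 94.9191
  x_5 = 0.1073·87 + 0.0375·51 + 0.0933·64 + 0.0225·7 + 0.0366·64 + 1.0714·30 + 0.1298·56 + 0.0523·48 = 61.6446
  x_6 = 0.1454·87 + 0.0536·51 + 0.0499·64 + 0.0512·7 + 0.1282·64 + 0.1126·30 + 1.1228·56 + 0.0979·48 = 98.0821
  x_7 = 0.1126·87 + 0.0740·51 + 0.0745·64 + 0.0598·7 + 0.1156·64 + 0.0800·30 + 0.1271·56 + 1.0656·48 = 86.8211
Δx_0 = L[0,4] · Δd_4 = 0.0725 · 2 = 0.1450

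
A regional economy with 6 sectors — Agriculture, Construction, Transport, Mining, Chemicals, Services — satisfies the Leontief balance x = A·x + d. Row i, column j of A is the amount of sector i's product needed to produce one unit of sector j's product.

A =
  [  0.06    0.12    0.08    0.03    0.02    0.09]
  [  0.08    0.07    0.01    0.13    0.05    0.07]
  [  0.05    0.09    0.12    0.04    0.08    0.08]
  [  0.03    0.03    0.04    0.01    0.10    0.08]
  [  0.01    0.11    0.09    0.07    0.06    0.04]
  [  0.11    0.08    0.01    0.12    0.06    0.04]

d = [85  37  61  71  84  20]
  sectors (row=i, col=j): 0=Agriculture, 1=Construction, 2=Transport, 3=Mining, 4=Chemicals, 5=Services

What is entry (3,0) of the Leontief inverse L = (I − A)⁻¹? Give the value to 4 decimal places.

Form M = I − A:
  [  0.94   -0.12   -0.08   -0.03   -0.02   -0.09]
  [ -0.08    0.93   -0.01   -0.13   -0.05   -0.07]
  [ -0.05   -0.09    0.88   -0.04   -0.08   -0.08]
  [ -0.03   -0.03   -0.04    0.99   -0.10   -0.08]
  [ -0.01   -0.11   -0.09   -0.07    0.94   -0.04]
  [ -0.11   -0.08   -0.01   -0.12   -0.06    0.96]
Leontief inverse L = M⁻¹:
  [  1.1038    0.1747    0.1137    0.0816    0.0597    0.1350]
  [  0.1175    1.1207    0.0419    0.1727    0.0914    0.1144]
  [  0.0948    0.1545    1.1656    0.0951    0.1279    0.1305]
  [  0.0573    0.0724    0.0680    1.0464    0.1291    0.1089]
  [  0.0451    0.1589    0.1247    0.1150    1.1013    0.0817]
  [  0.1472    0.1340    0.0450    0.1627    0.1008    1.0867]
Total output x = L · d:
  x_0 = 1.1038·85 + 0.1747·37 + 0.1137·61 + 0.0816·71 + 0.0597·84 + 0.1350·20 = 120.7313
  x_1 = 0.1175·85 + 1.1207·37 + 0.0419·61 + 0.1727·71 + 0.0914·84 + 0.1144·20 = 76.2366
  x_2 = 0.0948·85 + 0.1545·37 + 1.1656·61 + 0.0951·71 + 0.1279·84 + 0.1305·20 = 104.9846
  x_3 = 0.0573·85 + 0.0724·37 + 0.0680·61 + 1.0464·71 + 0.1291·84 + 0.1089·20 = 99.0190
  x_4 = 0.0451·85 + 0.1589·37 + 0.1247·61 + 0.1150·71 + 1.1013·84 + 0.0817·20 = 119.6298
  x_5 = 0.1472·85 + 0.1340·37 + 0.0450·61 + 0.1627·71 + 0.1008·84 + 1.0867·20 = 61.9680

L[3,0] = 0.0573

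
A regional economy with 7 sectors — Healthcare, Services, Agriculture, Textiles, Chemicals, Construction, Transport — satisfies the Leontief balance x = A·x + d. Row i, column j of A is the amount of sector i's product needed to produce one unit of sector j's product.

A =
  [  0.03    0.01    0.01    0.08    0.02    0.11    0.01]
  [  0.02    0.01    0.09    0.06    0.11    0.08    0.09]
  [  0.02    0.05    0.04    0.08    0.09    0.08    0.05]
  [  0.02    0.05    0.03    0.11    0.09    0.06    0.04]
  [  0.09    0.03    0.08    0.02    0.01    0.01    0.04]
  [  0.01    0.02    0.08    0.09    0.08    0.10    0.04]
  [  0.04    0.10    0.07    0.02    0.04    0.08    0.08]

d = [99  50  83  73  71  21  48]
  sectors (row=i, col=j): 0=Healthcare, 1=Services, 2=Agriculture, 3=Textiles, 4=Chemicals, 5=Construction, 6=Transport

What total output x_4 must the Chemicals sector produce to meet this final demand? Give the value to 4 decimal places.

102.3126

Form M = I − A:
  [  0.97   -0.01   -0.01   -0.08   -0.02   -0.11   -0.01]
  [ -0.02    0.99   -0.09   -0.06   -0.11   -0.08   -0.09]
  [ -0.02   -0.05    0.96   -0.08   -0.09   -0.08   -0.05]
  [ -0.02   -0.05   -0.03    0.89   -0.09   -0.06   -0.04]
  [ -0.09   -0.03   -0.08   -0.02    0.99   -0.01   -0.04]
  [ -0.01   -0.02   -0.08   -0.09   -0.08    0.90   -0.04]
  [ -0.04   -0.10   -0.07   -0.02   -0.04   -0.08    0.92]
Leontief inverse L = M⁻¹:
  [  1.0419    0.0255    0.0351    0.1148    0.0503    0.1435    0.0291]
  [  0.0474    1.0429    0.1346    0.1062    0.1544    0.1305    0.1269]
  [  0.0434    0.0762    1.0807    0.1237    0.1323    0.1253    0.0832]
  [  0.0430    0.0755    0.0683    1.1537    0.1316    0.1028    0.0719]
  [  0.1034    0.0473    0.1018    0.0510    1.0375    0.0462    0.0606]
  [  0.0327    0.0477    0.1204    0.1374    0.1250    1.1471    0.0728]
  [  0.0620    0.1281    0.1148    0.0652    0.0879    0.1339    1.1189]
Total output x = L · d:
  x_0 = 1.0419·99 + 0.0255·50 + 0.0351·83 + 0.1148·73 + 0.0503·71 + 0.1435·21 + 0.0291·48 = 123.6994
  x_1 = 0.0474·99 + 1.0429·50 + 0.1346·83 + 0.1062·73 + 0.1544·71 + 0.1305·21 + 0.1269·48 = 95.5448
  x_2 = 0.0434·99 + 0.0762·50 + 1.0807·83 + 0.1237·73 + 0.1323·71 + 0.1253·21 + 0.0832·48 = 122.8517
  x_3 = 0.0430·99 + 0.0755·50 + 0.0683·83 + 1.1537·73 + 0.1316·71 + 0.1028·21 + 0.0719·48 = 112.8711
  x_4 = 0.1034·99 + 0.0473·50 + 0.1018·83 + 0.0510·73 + 1.0375·71 + 0.0462·21 + 0.0606·48 = 102.3126
  x_5 = 0.0327·99 + 0.0477·50 + 0.1204·83 + 0.1374·73 + 0.1250·71 + 1.1471·21 + 0.0728·48 = 62.1144
  x_6 = 0.0620·99 + 0.1281·50 + 0.1148·83 + 0.0652·73 + 0.0879·71 + 0.1339·21 + 1.1189·48 = 89.5882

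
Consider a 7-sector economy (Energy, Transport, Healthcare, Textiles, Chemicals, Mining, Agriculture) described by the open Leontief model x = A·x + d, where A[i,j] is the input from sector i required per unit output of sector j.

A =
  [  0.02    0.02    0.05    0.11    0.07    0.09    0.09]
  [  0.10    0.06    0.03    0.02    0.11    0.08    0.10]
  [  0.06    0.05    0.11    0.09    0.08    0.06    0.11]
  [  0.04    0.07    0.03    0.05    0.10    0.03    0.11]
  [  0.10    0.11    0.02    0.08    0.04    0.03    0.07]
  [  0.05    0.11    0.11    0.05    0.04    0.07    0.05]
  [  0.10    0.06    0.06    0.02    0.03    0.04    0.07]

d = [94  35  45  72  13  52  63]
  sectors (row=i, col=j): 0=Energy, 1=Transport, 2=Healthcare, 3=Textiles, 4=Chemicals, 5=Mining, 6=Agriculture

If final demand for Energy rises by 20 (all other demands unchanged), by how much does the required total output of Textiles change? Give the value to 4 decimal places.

Form M = I − A:
  [  0.98   -0.02   -0.05   -0.11   -0.07   -0.09   -0.09]
  [ -0.10    0.94   -0.03   -0.02   -0.11   -0.08   -0.10]
  [ -0.06   -0.05    0.89   -0.09   -0.08   -0.06   -0.11]
  [ -0.04   -0.07   -0.03    0.95   -0.10   -0.03   -0.11]
  [ -0.10   -0.11   -0.02   -0.08    0.96   -0.03   -0.07]
  [ -0.05   -0.11   -0.11   -0.05   -0.04    0.93   -0.05]
  [ -0.10   -0.06   -0.06   -0.02   -0.03   -0.04    0.93]
Leontief inverse L = M⁻¹:
  [  1.0765    0.0799    0.0984    0.1564    0.1227    0.1333    0.1593]
  [  0.1643    1.1235    0.0816    0.0751    0.1664    0.1331    0.1749]
  [  0.1316    0.1201    1.1714    0.1515    0.1479    0.1169    0.1995]
  [  0.0986    0.1245    0.0708    1.0935    0.1498    0.0725    0.1758]
  [  0.1562    0.1629    0.0625    0.1270    1.0979    0.0788    0.1419]
  [  0.1128    0.1707    0.1655    0.1029    0.1031    1.1237    0.1292]
  [  0.1469    0.1041    0.1021    0.0635    0.0765    0.0829    1.1305]
Total output x = L · d:
  x_0 = 1.0765·94 + 0.0799·35 + 0.0984·45 + 0.1564·72 + 0.1227·13 + 0.1333·52 + 0.1593·63 = 138.2374
  x_1 = 0.1643·94 + 1.1235·35 + 0.0816·45 + 0.0751·72 + 0.1664·13 + 0.1331·52 + 0.1749·63 = 83.9528
  x_2 = 0.1316·94 + 0.1201·35 + 1.1714·45 + 0.1515·72 + 0.1479·13 + 0.1169·52 + 0.1995·63 = 100.7634
  x_3 = 0.0986·94 + 0.1245·35 + 0.0708·45 + 1.0935·72 + 0.1498·13 + 0.0725·52 + 0.1758·63 = 112.3358
  x_4 = 0.1562·94 + 0.1629·35 + 0.0625·45 + 0.1270·72 + 1.0979·13 + 0.0788·52 + 0.1419·63 = 59.6464
  x_5 = 0.1128·94 + 0.1707·35 + 0.1655·45 + 0.1029·72 + 0.1031·13 + 1.1237·52 + 0.1292·63 = 99.3442
  x_6 = 0.1469·94 + 0.1041·35 + 0.1021·45 + 0.0635·72 + 0.0765·13 + 0.0829·52 + 1.1305·63 = 103.1361
Δx_3 = L[3,0] · Δd_0 = 0.0986 · 20 = 1.9719

1.9719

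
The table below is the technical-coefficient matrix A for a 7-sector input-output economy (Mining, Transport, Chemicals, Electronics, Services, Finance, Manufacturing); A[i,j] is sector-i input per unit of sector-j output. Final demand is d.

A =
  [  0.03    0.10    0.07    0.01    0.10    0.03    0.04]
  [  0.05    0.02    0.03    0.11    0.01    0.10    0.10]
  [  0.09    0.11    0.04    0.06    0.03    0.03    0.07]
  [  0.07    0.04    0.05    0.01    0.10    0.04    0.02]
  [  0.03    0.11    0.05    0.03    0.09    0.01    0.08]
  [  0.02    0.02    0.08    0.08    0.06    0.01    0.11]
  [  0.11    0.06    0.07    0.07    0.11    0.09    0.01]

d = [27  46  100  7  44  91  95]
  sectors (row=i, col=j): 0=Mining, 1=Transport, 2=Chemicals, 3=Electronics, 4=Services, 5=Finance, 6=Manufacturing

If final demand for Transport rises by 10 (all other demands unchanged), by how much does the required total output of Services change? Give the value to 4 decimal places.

Form M = I − A:
  [  0.97   -0.10   -0.07   -0.01   -0.10   -0.03   -0.04]
  [ -0.05    0.98   -0.03   -0.11   -0.01   -0.10   -0.10]
  [ -0.09   -0.11    0.96   -0.06   -0.03   -0.03   -0.07]
  [ -0.07   -0.04   -0.05    0.99   -0.10   -0.04   -0.02]
  [ -0.03   -0.11   -0.05   -0.03    0.91   -0.01   -0.08]
  [ -0.02   -0.02   -0.08   -0.08   -0.06    0.99   -0.11]
  [ -0.11   -0.06   -0.07   -0.07   -0.11   -0.09    0.99]
Leontief inverse L = M⁻¹:
  [  1.0667    0.1447    0.1034    0.0483    0.1417    0.0611    0.0843]
  [  0.0925    1.0625    0.0721    0.1458    0.0657    0.1315    0.1390]
  [  0.1322    0.1562    1.0795    0.1001    0.0810    0.0677    0.1135]
  [  0.0987    0.0819    0.0805    1.0384    0.1395    0.0623    0.0571]
  [  0.0711    0.1558    0.0857    0.0701    1.1369    0.0460    0.1231]
  [  0.0635    0.0665    0.1156    0.1127    0.1100    1.0410    0.1443]
  [  0.1541    0.1207    0.1179    0.1127    0.1716    0.1237    1.0667]
Total output x = L · d:
  x_0 = 1.0667·27 + 0.1447·46 + 0.1034·100 + 0.0483·7 + 0.1417·44 + 0.0611·91 + 0.0843·95 = 65.9429
  x_1 = 0.0925·27 + 1.0625·46 + 0.0721·100 + 0.1458·7 + 0.0657·44 + 0.1315·91 + 0.1390·95 = 87.6600
  x_2 = 0.1322·27 + 0.1562·46 + 1.0795·100 + 0.1001·7 + 0.0810·44 + 0.0677·91 + 0.1135·95 = 139.9172
  x_3 = 0.0987·27 + 0.0819·46 + 0.0805·100 + 1.0384·7 + 0.1395·44 + 0.0623·91 + 0.0571·95 = 38.9778
  x_4 = 0.0711·27 + 0.1558·46 + 0.0857·100 + 0.0701·7 + 1.1369·44 + 0.0460·91 + 0.1231·95 = 84.0499
  x_5 = 0.0635·27 + 0.0665·46 + 0.1156·100 + 0.1127·7 + 0.1100·44 + 1.0410·91 + 0.1443·95 = 130.3993
  x_6 = 0.1541·27 + 0.1207·46 + 0.1179·100 + 0.1127·7 + 0.1716·44 + 0.1237·91 + 1.0667·95 = 142.4418
Δx_4 = L[4,1] · Δd_1 = 0.1558 · 10 = 1.5582

1.5582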